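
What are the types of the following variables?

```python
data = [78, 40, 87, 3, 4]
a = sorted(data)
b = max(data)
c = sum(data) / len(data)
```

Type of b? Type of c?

max of ints returns int; int / int = float

int, float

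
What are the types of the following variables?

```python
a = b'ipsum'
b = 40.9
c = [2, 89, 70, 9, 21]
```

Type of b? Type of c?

b is assigned a number with a decimal point, so it is a float; c is assigned a list literal (square brackets)

float, list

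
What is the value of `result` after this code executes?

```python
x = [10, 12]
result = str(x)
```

x = [10, 12]; result = '[10, 12]'

'[10, 12]'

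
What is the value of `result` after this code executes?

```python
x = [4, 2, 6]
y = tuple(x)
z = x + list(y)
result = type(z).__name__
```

x is list; y is tuple; z is list; result = 'list'

'list'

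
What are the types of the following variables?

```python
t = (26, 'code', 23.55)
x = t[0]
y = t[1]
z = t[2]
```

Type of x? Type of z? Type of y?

tuple[0] is int; tuple[2] is float; tuple[1] is str

int, float, str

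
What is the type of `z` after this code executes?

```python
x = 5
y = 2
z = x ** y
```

positive int ** positive int = int

int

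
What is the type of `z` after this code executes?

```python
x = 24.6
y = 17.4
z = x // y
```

float // float = float

float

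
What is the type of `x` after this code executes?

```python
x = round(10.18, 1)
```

round() with decimal places returns float

float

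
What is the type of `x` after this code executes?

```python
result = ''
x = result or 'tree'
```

'or' returns first truthy value (str)

str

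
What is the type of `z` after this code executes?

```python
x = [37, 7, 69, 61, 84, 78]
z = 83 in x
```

'in' operator returns bool

bool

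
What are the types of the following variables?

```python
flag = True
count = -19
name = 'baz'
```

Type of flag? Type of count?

flag is assigned the constant True, which has type bool; count is assigned a bare integer (no decimal point), so it is an int

bool, int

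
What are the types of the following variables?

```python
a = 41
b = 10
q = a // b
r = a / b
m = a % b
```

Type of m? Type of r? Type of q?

% of ints returns int; / returns float; // returns int

int, float, int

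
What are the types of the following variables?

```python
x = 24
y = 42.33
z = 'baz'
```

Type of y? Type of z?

y is assigned a number with a decimal point, so it is a float; z is assigned a quoted string literal, so it is a str

float, str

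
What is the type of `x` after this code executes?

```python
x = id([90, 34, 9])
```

id() returns int

int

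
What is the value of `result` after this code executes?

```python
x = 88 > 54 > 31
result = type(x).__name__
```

x is bool; result = 'bool'

'bool'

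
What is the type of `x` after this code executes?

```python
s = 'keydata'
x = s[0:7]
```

Slicing a str returns str

str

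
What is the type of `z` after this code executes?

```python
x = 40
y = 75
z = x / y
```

int / int = float

float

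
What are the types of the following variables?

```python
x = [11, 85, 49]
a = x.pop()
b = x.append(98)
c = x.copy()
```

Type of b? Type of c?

append() returns None; copy() returns list

NoneType, list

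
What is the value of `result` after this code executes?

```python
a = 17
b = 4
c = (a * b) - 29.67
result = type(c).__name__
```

a is int; b is int; c is float; result = 'float'

'float'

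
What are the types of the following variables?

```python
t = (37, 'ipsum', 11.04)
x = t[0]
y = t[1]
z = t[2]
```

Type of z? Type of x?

tuple[2] is float; tuple[0] is int

float, int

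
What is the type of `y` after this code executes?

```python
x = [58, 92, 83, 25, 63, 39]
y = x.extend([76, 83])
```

list.extend() returns None

NoneType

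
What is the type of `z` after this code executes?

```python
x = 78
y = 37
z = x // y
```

int // int = int

int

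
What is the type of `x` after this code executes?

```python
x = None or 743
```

'or' with None returns the other truthy value

int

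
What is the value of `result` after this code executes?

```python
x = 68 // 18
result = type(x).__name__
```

x is int; result = 'int'

'int'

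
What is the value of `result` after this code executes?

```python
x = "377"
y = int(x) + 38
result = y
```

x = '377'; y = 415; result = 415

415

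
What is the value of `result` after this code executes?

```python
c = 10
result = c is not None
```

c = 10; result = True

True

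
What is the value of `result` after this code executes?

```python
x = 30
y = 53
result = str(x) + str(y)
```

x = 30; y = 53; result = '3053'

'3053'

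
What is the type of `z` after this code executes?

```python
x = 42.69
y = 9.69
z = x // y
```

float // float = float

float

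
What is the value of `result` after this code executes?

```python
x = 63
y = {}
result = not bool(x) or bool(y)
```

x = 63; y = {}; result = False

False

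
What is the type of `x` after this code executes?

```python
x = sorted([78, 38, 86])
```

sorted() always returns list

list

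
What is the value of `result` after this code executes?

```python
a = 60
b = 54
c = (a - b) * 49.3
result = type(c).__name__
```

a is int; b is int; c is float; result = 'float'

'float'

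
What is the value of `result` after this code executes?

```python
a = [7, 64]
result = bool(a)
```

a = [7, 64]; result = True

True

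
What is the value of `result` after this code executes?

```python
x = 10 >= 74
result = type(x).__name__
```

x is bool; result = 'bool'

'bool'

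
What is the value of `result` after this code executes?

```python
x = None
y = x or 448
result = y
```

x = None; y = 448; result = 448

448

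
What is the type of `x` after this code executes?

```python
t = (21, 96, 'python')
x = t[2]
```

Index 2 of tuple is a str literal

str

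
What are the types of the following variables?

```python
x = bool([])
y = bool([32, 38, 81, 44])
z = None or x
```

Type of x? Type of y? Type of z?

bool() returns bool; bool() returns bool; None or bool returns the bool

bool, bool, bool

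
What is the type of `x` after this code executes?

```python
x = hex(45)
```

hex() returns str representation

str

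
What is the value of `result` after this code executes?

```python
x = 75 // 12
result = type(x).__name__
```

x is int; result = 'int'

'int'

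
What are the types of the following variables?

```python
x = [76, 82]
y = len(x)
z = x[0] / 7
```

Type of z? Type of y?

int / int = float; len() returns int

float, int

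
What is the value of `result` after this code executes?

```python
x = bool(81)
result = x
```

x = True; result = True

True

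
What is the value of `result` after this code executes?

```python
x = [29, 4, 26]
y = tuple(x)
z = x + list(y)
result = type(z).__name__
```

x is list; y is tuple; z is list; result = 'list'

'list'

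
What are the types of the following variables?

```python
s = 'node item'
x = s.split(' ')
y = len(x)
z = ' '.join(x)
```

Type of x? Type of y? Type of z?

str.split() returns list; len() returns int; str.join() returns str

list, int, str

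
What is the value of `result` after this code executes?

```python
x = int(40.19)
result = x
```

x = 40; result = 40

40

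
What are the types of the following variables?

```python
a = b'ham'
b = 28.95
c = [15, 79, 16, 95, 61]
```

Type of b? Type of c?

b is assigned a number with a decimal point, so it is a float; c is assigned a list literal (square brackets)

float, list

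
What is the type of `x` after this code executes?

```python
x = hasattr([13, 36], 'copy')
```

hasattr() returns bool

bool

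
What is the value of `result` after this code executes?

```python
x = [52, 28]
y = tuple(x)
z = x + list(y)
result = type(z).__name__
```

x is list; y is tuple; z is list; result = 'list'

'list'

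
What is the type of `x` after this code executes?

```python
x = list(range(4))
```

list(range()) returns list

list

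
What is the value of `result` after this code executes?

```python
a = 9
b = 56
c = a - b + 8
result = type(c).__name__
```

a is int; b is int; c is int; result = 'int'

'int'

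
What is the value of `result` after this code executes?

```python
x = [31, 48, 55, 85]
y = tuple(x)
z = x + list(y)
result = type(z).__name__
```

x is list; y is tuple; z is list; result = 'list'

'list'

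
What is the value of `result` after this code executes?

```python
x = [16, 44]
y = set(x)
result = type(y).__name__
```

x is list; y is set; result = 'set'

'set'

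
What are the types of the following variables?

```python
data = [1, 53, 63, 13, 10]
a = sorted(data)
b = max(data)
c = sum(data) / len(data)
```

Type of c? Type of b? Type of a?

int / int = float; max of ints returns int; sorted() returns list

float, int, list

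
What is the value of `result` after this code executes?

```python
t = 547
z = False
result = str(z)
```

t = 547; z = False; result = 'False'

'False'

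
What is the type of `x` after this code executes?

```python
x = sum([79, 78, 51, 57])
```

sum() of ints returns int

int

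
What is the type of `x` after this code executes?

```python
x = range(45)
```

range() returns a range object

range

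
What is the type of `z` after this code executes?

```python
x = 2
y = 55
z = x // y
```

int // int = int

int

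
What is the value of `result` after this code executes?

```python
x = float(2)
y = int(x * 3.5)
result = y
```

x = 2.0; y = 7; result = 7

7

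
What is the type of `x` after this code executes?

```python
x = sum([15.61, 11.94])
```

sum() of floats returns float

float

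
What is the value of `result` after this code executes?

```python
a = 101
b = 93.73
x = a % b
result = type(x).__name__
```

a is int; b is float; x is float; result = 'float'

'float'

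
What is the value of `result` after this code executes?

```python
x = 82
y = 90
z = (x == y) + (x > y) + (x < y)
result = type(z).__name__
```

x is int; y is int; z is int; result = 'int'

'int'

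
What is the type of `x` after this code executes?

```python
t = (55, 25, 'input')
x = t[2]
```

Index 2 of tuple is a str literal

str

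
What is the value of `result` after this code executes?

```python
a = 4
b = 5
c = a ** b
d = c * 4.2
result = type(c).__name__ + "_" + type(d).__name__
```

a is int; b is int; c is int; d is float; result = 'int_float'

'int_float'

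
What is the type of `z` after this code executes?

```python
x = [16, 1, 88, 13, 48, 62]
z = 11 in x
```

'in' operator returns bool

bool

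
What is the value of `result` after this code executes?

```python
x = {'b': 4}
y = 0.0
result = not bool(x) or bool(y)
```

x = {'b': 4}; y = 0.0; result = False

False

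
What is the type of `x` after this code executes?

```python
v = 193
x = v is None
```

'is' comparison returns bool

bool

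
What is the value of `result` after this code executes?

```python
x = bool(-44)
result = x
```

x = True; result = True

True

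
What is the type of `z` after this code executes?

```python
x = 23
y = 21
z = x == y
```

Equality comparison returns bool

bool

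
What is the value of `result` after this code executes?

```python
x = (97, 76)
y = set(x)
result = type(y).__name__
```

x is tuple; y is set; result = 'set'

'set'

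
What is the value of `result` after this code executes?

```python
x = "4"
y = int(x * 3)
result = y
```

x = '4'; y = 444; result = 444

444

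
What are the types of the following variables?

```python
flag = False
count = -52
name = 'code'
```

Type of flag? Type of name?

flag is assigned the constant False, which has type bool; name is assigned a quoted string literal, so it is a str

bool, str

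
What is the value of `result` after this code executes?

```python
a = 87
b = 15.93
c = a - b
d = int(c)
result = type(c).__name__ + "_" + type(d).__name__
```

a is int; b is float; c is float; d is int; result = 'float_int'

'float_int'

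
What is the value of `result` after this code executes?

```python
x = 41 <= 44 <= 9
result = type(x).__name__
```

x is bool; result = 'bool'

'bool'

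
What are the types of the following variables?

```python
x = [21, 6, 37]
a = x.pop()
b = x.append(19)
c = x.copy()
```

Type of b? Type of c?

append() returns None; copy() returns list

NoneType, list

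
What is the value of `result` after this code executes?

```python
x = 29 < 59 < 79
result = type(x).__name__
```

x is bool; result = 'bool'

'bool'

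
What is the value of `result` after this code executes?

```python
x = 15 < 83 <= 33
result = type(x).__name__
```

x is bool; result = 'bool'

'bool'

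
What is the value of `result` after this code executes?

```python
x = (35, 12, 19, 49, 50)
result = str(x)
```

x = (35, 12, 19, 49, 50); result = '(35, 12, 19, 49, 50)'

'(35, 12, 19, 49, 50)'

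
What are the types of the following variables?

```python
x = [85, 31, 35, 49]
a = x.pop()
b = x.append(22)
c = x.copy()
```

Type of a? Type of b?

pop() returns element; append() returns None

int, NoneType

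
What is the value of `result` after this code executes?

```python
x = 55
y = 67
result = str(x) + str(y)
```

x = 55; y = 67; result = '5567'

'5567'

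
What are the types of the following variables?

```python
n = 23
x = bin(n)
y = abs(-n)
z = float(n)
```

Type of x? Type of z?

bin() returns str; float() returns float

str, float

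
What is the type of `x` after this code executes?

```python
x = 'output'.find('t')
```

str.find() returns int index

int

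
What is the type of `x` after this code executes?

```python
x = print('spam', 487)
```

print() returns None

NoneType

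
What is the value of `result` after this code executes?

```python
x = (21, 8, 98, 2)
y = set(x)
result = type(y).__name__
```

x is tuple; y is set; result = 'set'

'set'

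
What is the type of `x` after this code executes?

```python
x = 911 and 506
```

'and' with truthy values returns last operand (int)

int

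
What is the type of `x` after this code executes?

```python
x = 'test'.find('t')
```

str.find() returns int index

int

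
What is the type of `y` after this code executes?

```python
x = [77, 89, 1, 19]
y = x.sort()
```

list.sort() returns None (mutates in place)

NoneType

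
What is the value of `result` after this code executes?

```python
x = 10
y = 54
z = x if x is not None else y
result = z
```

x = 10; y = 54; z = 10; result = 10

10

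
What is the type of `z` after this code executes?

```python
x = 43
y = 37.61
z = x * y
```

int * float = float

float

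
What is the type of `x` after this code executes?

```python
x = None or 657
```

'or' with None returns the other truthy value

int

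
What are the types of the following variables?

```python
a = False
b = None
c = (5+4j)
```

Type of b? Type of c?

b is assigned None, whose type is NoneType; c is assigned (5+4j), an int plus an imaginary literal (j suffix), which evaluates to complex

NoneType, complex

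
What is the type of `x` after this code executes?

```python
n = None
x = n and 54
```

'and' returns first falsy value (None)

NoneType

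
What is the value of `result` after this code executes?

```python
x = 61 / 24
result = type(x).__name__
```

x is float; result = 'float'

'float'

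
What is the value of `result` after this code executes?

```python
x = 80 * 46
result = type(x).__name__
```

x is int; result = 'int'

'int'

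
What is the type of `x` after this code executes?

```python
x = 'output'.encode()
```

str.encode() returns bytes

bytes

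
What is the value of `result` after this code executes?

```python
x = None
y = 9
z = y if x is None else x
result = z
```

x = None; y = 9; z = 9; result = 9

9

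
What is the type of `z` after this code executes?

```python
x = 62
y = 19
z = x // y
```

int // int = int

int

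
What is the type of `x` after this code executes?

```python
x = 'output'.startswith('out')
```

str.startswith() returns bool

bool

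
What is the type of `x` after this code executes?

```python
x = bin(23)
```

bin() returns str representation

str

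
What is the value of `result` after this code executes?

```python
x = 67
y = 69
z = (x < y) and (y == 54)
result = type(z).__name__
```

x is int; y is int; z is bool; result = 'bool'

'bool'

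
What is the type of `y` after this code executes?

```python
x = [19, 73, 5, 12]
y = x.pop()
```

list.pop() returns the popped element

int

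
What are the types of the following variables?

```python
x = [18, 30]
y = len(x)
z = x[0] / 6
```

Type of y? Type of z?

len() returns int; int / int = float

int, float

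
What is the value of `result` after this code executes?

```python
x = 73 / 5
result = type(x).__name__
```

x is float; result = 'float'

'float'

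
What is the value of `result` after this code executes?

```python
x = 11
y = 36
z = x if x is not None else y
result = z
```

x = 11; y = 36; z = 11; result = 11

11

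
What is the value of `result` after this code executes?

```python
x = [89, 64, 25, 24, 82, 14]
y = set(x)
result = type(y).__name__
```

x is list; y is set; result = 'set'

'set'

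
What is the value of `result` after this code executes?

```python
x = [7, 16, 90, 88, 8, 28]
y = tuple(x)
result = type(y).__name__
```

x is list; y is tuple; result = 'tuple'

'tuple'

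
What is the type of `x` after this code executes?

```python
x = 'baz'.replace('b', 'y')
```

str.replace() returns str

str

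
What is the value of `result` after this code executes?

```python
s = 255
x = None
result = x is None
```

s = 255; x = None; result = True

True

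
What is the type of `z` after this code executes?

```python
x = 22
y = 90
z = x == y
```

Comparison returns bool

bool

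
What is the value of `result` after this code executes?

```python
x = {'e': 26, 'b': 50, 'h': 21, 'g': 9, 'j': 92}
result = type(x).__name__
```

x is dict; result = 'dict'

'dict'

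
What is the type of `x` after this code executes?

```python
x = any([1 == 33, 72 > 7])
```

any() returns bool

bool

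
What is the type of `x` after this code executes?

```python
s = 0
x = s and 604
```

'and' returns first falsy value (0 is int)

int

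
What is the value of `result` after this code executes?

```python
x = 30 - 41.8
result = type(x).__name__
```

x is float; result = 'float'

'float'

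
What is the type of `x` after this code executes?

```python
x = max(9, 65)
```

max() of ints returns int

int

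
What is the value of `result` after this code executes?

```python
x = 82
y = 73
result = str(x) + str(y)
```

x = 82; y = 73; result = '8273'

'8273'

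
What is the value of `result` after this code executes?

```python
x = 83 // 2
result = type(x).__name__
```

x is int; result = 'int'

'int'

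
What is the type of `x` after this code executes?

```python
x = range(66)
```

range() returns a range object

range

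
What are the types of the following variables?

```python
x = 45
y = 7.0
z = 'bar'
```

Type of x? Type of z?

x is assigned a bare integer (no decimal point), so it is an int; z is assigned a quoted string literal, so it is a str

int, str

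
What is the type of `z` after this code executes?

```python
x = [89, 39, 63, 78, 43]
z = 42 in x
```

'in' operator returns bool

bool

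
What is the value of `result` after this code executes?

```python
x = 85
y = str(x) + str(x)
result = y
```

x = 85; y = '8585'; result = '8585'

'8585'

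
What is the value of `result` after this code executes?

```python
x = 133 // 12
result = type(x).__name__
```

x is int; result = 'int'

'int'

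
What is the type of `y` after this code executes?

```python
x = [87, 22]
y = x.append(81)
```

list.append() returns None (mutates in place)

NoneType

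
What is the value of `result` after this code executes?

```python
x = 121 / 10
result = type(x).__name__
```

x is float; result = 'float'

'float'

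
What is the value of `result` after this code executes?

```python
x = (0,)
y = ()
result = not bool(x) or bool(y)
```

x = (0,); y = (); result = False

False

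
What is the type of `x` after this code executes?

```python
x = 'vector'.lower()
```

str.lower() returns str

str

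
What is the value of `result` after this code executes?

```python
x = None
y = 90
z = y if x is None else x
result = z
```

x = None; y = 90; z = 90; result = 90

90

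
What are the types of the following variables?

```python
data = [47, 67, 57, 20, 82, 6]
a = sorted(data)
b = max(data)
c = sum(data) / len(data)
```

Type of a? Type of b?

sorted() returns list; max of ints returns int

list, int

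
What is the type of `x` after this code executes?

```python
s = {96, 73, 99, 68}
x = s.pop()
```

Popping from set[int] returns int

int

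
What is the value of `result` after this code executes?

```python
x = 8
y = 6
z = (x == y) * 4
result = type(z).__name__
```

x is int; y is int; z is int; result = 'int'

'int'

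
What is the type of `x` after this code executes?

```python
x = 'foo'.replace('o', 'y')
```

str.replace() returns str

str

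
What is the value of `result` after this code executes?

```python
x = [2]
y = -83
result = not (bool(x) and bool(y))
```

x = [2]; y = -83; result = False

False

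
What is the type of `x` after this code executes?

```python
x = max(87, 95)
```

max() of ints returns int

int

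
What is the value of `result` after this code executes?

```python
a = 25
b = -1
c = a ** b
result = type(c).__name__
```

a is int; b is int; c is float; result = 'float'

'float'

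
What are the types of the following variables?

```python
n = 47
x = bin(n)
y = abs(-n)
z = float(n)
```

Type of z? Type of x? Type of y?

float() returns float; bin() returns str; abs() of int returns int

float, str, int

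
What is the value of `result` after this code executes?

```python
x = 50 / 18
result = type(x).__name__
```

x is float; result = 'float'

'float'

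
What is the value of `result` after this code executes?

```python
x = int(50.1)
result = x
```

x = 50; result = 50

50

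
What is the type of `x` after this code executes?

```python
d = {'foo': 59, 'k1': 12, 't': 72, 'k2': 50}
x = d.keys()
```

.keys() returns dict_keys view

dict_keys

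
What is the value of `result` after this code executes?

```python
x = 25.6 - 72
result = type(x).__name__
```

x is float; result = 'float'

'float'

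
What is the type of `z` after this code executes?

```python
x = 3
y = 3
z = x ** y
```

positive int ** positive int = int

int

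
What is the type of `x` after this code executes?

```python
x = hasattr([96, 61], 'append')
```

hasattr() returns bool

bool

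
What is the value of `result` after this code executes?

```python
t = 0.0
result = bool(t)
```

t = 0.0; result = False

False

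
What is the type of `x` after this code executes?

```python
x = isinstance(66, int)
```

isinstance() returns bool

bool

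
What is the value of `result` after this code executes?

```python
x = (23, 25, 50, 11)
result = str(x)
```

x = (23, 25, 50, 11); result = '(23, 25, 50, 11)'

'(23, 25, 50, 11)'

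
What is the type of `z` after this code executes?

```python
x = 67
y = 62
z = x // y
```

int // int = int

int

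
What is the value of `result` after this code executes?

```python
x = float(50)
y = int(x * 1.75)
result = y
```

x = 50.0; y = 87; result = 87

87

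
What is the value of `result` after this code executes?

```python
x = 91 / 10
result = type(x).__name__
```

x is float; result = 'float'

'float'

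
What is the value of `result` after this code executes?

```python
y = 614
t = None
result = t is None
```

y = 614; t = None; result = True

True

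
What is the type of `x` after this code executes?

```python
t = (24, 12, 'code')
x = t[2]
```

Index 2 of tuple is a str literal

str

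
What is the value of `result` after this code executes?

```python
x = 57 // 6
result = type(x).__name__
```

x is int; result = 'int'

'int'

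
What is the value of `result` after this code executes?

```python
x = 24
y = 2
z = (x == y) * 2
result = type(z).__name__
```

x is int; y is int; z is int; result = 'int'

'int'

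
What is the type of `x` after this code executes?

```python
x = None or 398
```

'or' with None returns the other truthy value

int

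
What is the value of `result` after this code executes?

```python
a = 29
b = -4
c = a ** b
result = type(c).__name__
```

a is int; b is int; c is float; result = 'float'

'float'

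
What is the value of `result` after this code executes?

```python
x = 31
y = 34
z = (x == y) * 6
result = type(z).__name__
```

x is int; y is int; z is int; result = 'int'

'int'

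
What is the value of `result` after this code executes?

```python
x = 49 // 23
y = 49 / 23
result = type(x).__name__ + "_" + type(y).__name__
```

x is int; y is float; result = 'int_float'

'int_float'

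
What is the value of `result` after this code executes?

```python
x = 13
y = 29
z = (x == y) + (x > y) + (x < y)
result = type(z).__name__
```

x is int; y is int; z is int; result = 'int'

'int'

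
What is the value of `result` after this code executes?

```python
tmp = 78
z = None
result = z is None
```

tmp = 78; z = None; result = True

True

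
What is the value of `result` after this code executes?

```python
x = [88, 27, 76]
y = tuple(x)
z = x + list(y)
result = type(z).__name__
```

x is list; y is tuple; z is list; result = 'list'

'list'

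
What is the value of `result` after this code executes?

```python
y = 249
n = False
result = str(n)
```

y = 249; n = False; result = 'False'

'False'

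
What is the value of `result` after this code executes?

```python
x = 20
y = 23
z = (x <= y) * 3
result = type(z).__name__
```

x is int; y is int; z is int; result = 'int'

'int'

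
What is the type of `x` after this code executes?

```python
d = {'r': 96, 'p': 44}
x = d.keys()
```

.keys() returns dict_keys view

dict_keys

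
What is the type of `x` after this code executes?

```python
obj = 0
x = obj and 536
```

'and' returns first falsy value (0 is int)

int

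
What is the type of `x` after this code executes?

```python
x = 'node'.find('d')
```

str.find() returns int index

int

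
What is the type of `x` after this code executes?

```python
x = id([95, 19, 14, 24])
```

id() returns int

int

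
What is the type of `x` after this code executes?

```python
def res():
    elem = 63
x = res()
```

Function without return returns None

NoneType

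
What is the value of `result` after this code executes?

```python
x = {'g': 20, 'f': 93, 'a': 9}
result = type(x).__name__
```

x is dict; result = 'dict'

'dict'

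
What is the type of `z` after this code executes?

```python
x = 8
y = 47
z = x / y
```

int / int = float

float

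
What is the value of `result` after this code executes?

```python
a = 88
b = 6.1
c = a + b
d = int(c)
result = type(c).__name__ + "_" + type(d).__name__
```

a is int; b is float; c is float; d is int; result = 'float_int'

'float_int'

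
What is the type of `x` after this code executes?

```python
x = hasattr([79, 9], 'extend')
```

hasattr() returns bool

bool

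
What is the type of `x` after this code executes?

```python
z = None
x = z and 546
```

'and' returns first falsy value (None)

NoneType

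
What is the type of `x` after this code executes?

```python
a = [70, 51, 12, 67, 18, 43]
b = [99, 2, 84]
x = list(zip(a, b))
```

list(zip()) returns a list of tuples

list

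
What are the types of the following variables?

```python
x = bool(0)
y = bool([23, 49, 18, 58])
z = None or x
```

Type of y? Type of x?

bool() returns bool; bool() returns bool

bool, bool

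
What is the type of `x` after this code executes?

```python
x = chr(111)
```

chr() returns str (single char)

str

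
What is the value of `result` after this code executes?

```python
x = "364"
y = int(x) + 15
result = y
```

x = '364'; y = 379; result = 379

379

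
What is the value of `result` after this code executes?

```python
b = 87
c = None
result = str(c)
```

b = 87; c = None; result = 'None'

'None'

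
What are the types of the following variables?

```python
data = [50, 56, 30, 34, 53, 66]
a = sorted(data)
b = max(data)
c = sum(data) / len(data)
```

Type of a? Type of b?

sorted() returns list; max of ints returns int

list, int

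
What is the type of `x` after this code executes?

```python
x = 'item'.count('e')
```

str.count() returns int

int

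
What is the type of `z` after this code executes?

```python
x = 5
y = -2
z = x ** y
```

int ** negative = float

float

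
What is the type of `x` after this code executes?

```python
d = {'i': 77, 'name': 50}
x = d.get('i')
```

dict.get() returns value type when found

int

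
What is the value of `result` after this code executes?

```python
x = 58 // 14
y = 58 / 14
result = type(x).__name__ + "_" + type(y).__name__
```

x is int; y is float; result = 'int_float'

'int_float'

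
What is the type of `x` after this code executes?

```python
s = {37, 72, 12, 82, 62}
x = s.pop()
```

Popping from set[int] returns int

int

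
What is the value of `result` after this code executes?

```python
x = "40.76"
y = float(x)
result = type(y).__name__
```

x is str; y is float; result = 'float'

'float'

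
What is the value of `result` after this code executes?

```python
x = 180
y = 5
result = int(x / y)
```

x = 180; y = 5; result = 36

36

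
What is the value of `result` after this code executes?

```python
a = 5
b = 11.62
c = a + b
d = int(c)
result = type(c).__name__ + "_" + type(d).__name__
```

a is int; b is float; c is float; d is int; result = 'float_int'

'float_int'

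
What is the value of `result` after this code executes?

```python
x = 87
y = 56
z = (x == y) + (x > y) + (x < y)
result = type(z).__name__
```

x is int; y is int; z is int; result = 'int'

'int'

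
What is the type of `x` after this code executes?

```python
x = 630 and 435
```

'and' with truthy values returns last operand (int)

int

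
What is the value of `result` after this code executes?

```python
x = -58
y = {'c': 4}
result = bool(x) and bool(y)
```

x = -58; y = {'c': 4}; result = True

True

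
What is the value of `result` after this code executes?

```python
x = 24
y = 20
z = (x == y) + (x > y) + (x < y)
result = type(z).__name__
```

x is int; y is int; z is int; result = 'int'

'int'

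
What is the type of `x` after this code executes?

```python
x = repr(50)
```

repr() returns str

str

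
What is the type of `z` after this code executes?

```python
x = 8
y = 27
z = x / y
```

int / int = float

float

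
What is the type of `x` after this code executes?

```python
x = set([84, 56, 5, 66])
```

set() constructor returns set

set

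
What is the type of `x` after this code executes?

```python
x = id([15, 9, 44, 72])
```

id() returns int

int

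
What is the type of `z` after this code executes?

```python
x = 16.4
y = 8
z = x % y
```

float % int = float

float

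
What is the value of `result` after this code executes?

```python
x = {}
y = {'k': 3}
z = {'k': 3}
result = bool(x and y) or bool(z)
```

x = {}; y = {'k': 3}; z = {'k': 3}; result = True

True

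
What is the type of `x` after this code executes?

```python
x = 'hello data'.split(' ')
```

str.split() returns list

list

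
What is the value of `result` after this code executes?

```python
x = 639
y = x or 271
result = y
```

x = 639; y = 639; result = 639

639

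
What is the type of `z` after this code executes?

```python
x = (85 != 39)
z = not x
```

'not' returns bool

bool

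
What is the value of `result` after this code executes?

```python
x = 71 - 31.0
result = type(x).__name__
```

x is float; result = 'float'

'float'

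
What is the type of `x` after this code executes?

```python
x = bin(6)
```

bin() returns str representation

str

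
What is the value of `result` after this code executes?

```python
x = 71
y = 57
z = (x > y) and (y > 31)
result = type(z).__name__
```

x is int; y is int; z is bool; result = 'bool'

'bool'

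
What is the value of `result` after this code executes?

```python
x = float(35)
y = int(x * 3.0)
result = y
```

x = 35.0; y = 105; result = 105

105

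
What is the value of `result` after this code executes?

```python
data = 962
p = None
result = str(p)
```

data = 962; p = None; result = 'None'

'None'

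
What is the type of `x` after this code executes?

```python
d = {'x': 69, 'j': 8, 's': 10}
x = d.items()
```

dict.items() returns dict_items view

dict_items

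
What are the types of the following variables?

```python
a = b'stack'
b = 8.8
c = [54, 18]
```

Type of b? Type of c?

b is assigned a number with a decimal point, so it is a float; c is assigned a list literal (square brackets)

float, list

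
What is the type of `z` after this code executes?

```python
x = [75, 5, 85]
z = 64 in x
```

'in' operator returns bool

bool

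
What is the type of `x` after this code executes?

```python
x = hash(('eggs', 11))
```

hash() returns int

int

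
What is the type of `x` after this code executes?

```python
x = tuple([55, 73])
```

tuple() constructor returns tuple

tuple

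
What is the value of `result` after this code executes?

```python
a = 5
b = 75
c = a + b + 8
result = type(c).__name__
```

a is int; b is int; c is int; result = 'int'

'int'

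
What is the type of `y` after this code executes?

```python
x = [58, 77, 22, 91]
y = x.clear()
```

list.clear() returns None

NoneType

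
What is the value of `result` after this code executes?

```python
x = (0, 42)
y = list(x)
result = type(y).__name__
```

x is tuple; y is list; result = 'list'

'list'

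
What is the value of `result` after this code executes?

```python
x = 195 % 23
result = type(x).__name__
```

x is int; result = 'int'

'int'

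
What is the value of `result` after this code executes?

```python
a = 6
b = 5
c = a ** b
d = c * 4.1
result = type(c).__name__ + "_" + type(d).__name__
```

a is int; b is int; c is int; d is float; result = 'int_float'

'int_float'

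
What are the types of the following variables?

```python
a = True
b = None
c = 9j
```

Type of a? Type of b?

a is assigned the constant True, which has type bool; b is assigned None, whose type is NoneType

bool, NoneType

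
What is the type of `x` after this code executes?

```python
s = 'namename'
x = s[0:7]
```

Slicing a str returns str

str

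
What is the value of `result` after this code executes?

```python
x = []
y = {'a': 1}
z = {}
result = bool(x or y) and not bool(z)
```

x = []; y = {'a': 1}; z = {}; result = True

True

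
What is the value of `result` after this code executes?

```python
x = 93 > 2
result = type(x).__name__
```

x is bool; result = 'bool'

'bool'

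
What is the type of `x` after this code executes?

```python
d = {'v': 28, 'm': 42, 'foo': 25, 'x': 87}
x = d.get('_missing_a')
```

dict.get() returns None when key not found

NoneType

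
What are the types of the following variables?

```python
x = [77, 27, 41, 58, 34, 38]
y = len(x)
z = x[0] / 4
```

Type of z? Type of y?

int / int = float; len() returns int

float, int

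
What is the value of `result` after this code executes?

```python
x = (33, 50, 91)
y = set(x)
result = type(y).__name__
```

x is tuple; y is set; result = 'set'

'set'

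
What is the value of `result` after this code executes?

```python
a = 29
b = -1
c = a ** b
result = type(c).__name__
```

a is int; b is int; c is float; result = 'float'

'float'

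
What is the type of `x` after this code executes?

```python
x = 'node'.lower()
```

str.lower() returns str

str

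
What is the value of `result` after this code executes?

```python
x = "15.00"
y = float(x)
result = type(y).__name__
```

x is str; y is float; result = 'float'

'float'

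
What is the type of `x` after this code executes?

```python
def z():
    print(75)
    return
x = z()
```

Bare return returns None

NoneType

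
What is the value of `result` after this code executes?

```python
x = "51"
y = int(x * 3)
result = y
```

x = '51'; y = 515151; result = 515151

515151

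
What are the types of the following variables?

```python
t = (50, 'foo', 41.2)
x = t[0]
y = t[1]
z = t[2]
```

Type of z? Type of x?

tuple[2] is float; tuple[0] is int

float, int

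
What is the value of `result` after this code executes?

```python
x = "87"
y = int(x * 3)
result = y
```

x = '87'; y = 878787; result = 878787

878787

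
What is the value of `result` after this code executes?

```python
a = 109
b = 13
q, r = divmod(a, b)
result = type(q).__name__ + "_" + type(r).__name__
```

a is int; b is int; q is int; r is int; result = 'int_int'

'int_int'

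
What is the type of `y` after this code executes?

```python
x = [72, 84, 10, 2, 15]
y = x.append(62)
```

list.append() returns None (mutates in place)

NoneType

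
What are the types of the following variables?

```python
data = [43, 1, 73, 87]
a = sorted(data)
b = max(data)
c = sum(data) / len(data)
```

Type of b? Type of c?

max of ints returns int; int / int = float

int, float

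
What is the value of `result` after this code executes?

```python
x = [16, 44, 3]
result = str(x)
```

x = [16, 44, 3]; result = '[16, 44, 3]'

'[16, 44, 3]'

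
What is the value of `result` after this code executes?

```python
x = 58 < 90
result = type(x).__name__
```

x is bool; result = 'bool'

'bool'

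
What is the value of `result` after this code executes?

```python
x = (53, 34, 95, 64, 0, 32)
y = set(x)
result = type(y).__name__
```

x is tuple; y is set; result = 'set'

'set'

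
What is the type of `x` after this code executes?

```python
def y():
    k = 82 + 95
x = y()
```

Function without return returns None

NoneType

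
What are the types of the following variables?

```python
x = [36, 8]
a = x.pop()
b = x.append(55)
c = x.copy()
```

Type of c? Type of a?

copy() returns list; pop() returns element

list, int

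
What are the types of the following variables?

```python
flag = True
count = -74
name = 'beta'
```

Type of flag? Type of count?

flag is assigned the constant True, which has type bool; count is assigned a bare integer (no decimal point), so it is an int

bool, int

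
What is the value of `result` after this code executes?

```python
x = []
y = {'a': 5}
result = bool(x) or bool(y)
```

x = []; y = {'a': 5}; result = True

True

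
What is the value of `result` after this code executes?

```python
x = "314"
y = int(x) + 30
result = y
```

x = '314'; y = 344; result = 344

344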